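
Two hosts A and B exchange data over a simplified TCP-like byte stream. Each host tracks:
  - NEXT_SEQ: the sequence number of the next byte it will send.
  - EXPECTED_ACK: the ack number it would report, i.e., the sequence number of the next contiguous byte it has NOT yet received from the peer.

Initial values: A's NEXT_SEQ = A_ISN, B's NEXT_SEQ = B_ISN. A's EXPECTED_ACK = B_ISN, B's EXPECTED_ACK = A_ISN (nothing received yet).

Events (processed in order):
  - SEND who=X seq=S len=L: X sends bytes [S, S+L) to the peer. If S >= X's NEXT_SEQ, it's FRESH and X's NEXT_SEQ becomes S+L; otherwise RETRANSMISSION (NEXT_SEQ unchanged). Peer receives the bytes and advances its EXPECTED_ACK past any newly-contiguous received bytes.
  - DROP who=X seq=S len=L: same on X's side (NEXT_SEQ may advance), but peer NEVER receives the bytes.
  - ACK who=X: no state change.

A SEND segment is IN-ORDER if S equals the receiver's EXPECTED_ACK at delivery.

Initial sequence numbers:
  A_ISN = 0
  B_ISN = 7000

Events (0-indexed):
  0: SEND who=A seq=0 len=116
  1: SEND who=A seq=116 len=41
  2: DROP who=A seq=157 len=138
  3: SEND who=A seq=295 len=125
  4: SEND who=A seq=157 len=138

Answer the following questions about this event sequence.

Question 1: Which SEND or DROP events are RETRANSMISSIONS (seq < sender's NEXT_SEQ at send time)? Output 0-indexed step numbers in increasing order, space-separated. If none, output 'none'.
Answer: 4

Derivation:
Step 0: SEND seq=0 -> fresh
Step 1: SEND seq=116 -> fresh
Step 2: DROP seq=157 -> fresh
Step 3: SEND seq=295 -> fresh
Step 4: SEND seq=157 -> retransmit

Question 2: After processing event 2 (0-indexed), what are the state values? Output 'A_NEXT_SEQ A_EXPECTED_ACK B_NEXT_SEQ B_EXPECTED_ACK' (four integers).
After event 0: A_seq=116 A_ack=7000 B_seq=7000 B_ack=116
After event 1: A_seq=157 A_ack=7000 B_seq=7000 B_ack=157
After event 2: A_seq=295 A_ack=7000 B_seq=7000 B_ack=157

295 7000 7000 157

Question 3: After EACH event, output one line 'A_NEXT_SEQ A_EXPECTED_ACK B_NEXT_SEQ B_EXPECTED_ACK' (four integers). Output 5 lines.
116 7000 7000 116
157 7000 7000 157
295 7000 7000 157
420 7000 7000 157
420 7000 7000 420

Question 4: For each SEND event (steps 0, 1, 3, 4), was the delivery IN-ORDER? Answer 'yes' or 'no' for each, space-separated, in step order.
Step 0: SEND seq=0 -> in-order
Step 1: SEND seq=116 -> in-order
Step 3: SEND seq=295 -> out-of-order
Step 4: SEND seq=157 -> in-order

Answer: yes yes no yes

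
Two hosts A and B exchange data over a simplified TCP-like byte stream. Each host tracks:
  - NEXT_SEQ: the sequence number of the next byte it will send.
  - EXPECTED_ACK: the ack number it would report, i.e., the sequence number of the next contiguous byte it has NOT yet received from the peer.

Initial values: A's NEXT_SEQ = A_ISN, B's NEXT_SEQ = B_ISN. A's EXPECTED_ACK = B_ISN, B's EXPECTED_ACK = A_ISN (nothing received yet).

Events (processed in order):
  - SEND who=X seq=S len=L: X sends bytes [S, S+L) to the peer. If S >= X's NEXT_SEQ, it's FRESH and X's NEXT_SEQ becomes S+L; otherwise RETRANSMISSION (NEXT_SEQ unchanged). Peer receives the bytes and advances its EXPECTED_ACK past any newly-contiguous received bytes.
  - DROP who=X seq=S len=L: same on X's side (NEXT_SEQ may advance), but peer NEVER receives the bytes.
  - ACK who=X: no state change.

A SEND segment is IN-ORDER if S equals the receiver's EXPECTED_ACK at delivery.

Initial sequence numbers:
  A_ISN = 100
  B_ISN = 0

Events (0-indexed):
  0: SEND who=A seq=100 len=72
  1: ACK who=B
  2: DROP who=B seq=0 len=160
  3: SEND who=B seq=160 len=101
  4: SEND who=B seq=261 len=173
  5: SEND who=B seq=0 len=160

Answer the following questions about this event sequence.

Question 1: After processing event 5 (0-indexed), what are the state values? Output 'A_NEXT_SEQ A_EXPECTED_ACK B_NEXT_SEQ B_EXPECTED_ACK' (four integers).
After event 0: A_seq=172 A_ack=0 B_seq=0 B_ack=172
After event 1: A_seq=172 A_ack=0 B_seq=0 B_ack=172
After event 2: A_seq=172 A_ack=0 B_seq=160 B_ack=172
After event 3: A_seq=172 A_ack=0 B_seq=261 B_ack=172
After event 4: A_seq=172 A_ack=0 B_seq=434 B_ack=172
After event 5: A_seq=172 A_ack=434 B_seq=434 B_ack=172

172 434 434 172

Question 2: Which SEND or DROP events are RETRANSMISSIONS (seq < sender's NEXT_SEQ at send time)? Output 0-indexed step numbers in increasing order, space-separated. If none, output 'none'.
Step 0: SEND seq=100 -> fresh
Step 2: DROP seq=0 -> fresh
Step 3: SEND seq=160 -> fresh
Step 4: SEND seq=261 -> fresh
Step 5: SEND seq=0 -> retransmit

Answer: 5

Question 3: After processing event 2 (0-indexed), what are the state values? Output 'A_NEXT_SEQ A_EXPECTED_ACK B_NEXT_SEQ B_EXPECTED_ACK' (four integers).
After event 0: A_seq=172 A_ack=0 B_seq=0 B_ack=172
After event 1: A_seq=172 A_ack=0 B_seq=0 B_ack=172
After event 2: A_seq=172 A_ack=0 B_seq=160 B_ack=172

172 0 160 172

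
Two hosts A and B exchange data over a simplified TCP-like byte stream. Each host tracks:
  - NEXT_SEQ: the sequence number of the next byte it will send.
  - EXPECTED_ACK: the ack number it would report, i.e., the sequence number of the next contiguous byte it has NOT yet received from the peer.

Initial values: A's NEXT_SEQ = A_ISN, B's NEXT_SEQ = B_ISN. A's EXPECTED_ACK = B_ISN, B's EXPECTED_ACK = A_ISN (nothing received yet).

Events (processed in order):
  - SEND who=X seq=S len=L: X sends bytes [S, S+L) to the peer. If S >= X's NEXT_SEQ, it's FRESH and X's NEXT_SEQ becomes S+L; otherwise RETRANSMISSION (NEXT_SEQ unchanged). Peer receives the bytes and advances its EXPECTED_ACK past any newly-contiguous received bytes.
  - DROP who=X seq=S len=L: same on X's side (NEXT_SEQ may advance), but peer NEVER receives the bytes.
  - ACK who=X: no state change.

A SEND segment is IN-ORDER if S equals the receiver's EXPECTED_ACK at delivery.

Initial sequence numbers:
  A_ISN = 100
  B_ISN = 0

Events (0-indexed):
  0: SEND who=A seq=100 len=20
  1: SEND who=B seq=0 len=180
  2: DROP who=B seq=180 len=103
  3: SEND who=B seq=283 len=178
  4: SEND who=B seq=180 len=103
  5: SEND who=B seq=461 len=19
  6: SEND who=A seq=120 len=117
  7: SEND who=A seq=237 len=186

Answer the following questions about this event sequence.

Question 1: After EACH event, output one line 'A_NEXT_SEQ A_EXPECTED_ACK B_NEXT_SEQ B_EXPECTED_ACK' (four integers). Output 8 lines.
120 0 0 120
120 180 180 120
120 180 283 120
120 180 461 120
120 461 461 120
120 480 480 120
237 480 480 237
423 480 480 423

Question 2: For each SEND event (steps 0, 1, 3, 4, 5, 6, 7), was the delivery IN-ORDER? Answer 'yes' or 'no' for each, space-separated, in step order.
Step 0: SEND seq=100 -> in-order
Step 1: SEND seq=0 -> in-order
Step 3: SEND seq=283 -> out-of-order
Step 4: SEND seq=180 -> in-order
Step 5: SEND seq=461 -> in-order
Step 6: SEND seq=120 -> in-order
Step 7: SEND seq=237 -> in-order

Answer: yes yes no yes yes yes yes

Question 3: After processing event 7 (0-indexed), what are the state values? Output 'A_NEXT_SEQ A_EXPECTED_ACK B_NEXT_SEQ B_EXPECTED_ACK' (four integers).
After event 0: A_seq=120 A_ack=0 B_seq=0 B_ack=120
After event 1: A_seq=120 A_ack=180 B_seq=180 B_ack=120
After event 2: A_seq=120 A_ack=180 B_seq=283 B_ack=120
After event 3: A_seq=120 A_ack=180 B_seq=461 B_ack=120
After event 4: A_seq=120 A_ack=461 B_seq=461 B_ack=120
After event 5: A_seq=120 A_ack=480 B_seq=480 B_ack=120
After event 6: A_seq=237 A_ack=480 B_seq=480 B_ack=237
After event 7: A_seq=423 A_ack=480 B_seq=480 B_ack=423

423 480 480 423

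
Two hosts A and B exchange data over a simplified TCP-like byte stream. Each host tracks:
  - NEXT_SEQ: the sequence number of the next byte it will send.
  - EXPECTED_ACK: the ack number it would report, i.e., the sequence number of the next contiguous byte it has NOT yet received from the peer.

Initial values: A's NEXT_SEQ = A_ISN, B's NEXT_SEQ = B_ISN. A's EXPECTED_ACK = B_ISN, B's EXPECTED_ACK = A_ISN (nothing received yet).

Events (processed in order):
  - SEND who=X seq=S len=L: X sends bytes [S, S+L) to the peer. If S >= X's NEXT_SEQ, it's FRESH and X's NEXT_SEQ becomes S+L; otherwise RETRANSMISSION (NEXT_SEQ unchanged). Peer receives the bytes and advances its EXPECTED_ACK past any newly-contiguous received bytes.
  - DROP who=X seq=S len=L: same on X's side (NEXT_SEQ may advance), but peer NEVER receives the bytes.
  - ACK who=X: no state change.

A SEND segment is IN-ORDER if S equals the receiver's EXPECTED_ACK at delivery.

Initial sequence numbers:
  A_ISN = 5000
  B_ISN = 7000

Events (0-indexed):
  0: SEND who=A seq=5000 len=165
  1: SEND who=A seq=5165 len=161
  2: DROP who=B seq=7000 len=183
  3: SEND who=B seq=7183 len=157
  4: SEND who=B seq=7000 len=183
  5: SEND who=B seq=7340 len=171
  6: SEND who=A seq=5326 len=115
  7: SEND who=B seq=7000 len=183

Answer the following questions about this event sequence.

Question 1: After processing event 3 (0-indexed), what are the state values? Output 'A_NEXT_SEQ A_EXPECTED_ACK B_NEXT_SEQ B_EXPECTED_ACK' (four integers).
After event 0: A_seq=5165 A_ack=7000 B_seq=7000 B_ack=5165
After event 1: A_seq=5326 A_ack=7000 B_seq=7000 B_ack=5326
After event 2: A_seq=5326 A_ack=7000 B_seq=7183 B_ack=5326
After event 3: A_seq=5326 A_ack=7000 B_seq=7340 B_ack=5326

5326 7000 7340 5326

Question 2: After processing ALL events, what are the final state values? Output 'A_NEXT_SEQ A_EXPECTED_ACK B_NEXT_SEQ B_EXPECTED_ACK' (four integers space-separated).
Answer: 5441 7511 7511 5441

Derivation:
After event 0: A_seq=5165 A_ack=7000 B_seq=7000 B_ack=5165
After event 1: A_seq=5326 A_ack=7000 B_seq=7000 B_ack=5326
After event 2: A_seq=5326 A_ack=7000 B_seq=7183 B_ack=5326
After event 3: A_seq=5326 A_ack=7000 B_seq=7340 B_ack=5326
After event 4: A_seq=5326 A_ack=7340 B_seq=7340 B_ack=5326
After event 5: A_seq=5326 A_ack=7511 B_seq=7511 B_ack=5326
After event 6: A_seq=5441 A_ack=7511 B_seq=7511 B_ack=5441
After event 7: A_seq=5441 A_ack=7511 B_seq=7511 B_ack=5441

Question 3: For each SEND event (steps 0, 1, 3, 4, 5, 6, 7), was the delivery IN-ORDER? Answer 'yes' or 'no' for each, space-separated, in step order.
Answer: yes yes no yes yes yes no

Derivation:
Step 0: SEND seq=5000 -> in-order
Step 1: SEND seq=5165 -> in-order
Step 3: SEND seq=7183 -> out-of-order
Step 4: SEND seq=7000 -> in-order
Step 5: SEND seq=7340 -> in-order
Step 6: SEND seq=5326 -> in-order
Step 7: SEND seq=7000 -> out-of-order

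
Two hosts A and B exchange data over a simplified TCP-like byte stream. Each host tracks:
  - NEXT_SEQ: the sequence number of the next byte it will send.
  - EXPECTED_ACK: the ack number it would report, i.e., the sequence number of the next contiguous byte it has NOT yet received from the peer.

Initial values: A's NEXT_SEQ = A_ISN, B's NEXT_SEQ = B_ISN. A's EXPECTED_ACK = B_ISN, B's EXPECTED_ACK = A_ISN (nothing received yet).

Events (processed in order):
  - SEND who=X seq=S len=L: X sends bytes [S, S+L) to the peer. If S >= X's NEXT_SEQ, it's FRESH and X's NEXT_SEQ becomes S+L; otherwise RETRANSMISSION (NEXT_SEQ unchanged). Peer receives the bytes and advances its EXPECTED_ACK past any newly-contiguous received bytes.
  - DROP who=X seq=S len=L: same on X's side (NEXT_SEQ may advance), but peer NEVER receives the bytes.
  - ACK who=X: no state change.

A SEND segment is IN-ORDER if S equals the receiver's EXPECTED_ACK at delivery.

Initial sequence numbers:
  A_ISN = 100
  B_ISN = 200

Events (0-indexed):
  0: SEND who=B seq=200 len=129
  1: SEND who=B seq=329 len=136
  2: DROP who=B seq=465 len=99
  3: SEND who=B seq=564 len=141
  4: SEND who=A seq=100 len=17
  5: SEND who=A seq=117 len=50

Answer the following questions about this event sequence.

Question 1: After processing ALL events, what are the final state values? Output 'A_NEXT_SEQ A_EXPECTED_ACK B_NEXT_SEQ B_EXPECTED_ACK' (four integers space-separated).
After event 0: A_seq=100 A_ack=329 B_seq=329 B_ack=100
After event 1: A_seq=100 A_ack=465 B_seq=465 B_ack=100
After event 2: A_seq=100 A_ack=465 B_seq=564 B_ack=100
After event 3: A_seq=100 A_ack=465 B_seq=705 B_ack=100
After event 4: A_seq=117 A_ack=465 B_seq=705 B_ack=117
After event 5: A_seq=167 A_ack=465 B_seq=705 B_ack=167

Answer: 167 465 705 167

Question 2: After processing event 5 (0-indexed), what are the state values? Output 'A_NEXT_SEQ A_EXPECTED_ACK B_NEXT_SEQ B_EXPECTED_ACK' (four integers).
After event 0: A_seq=100 A_ack=329 B_seq=329 B_ack=100
After event 1: A_seq=100 A_ack=465 B_seq=465 B_ack=100
After event 2: A_seq=100 A_ack=465 B_seq=564 B_ack=100
After event 3: A_seq=100 A_ack=465 B_seq=705 B_ack=100
After event 4: A_seq=117 A_ack=465 B_seq=705 B_ack=117
After event 5: A_seq=167 A_ack=465 B_seq=705 B_ack=167

167 465 705 167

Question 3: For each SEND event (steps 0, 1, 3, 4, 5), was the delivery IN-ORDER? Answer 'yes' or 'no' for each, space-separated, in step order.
Answer: yes yes no yes yes

Derivation:
Step 0: SEND seq=200 -> in-order
Step 1: SEND seq=329 -> in-order
Step 3: SEND seq=564 -> out-of-order
Step 4: SEND seq=100 -> in-order
Step 5: SEND seq=117 -> in-order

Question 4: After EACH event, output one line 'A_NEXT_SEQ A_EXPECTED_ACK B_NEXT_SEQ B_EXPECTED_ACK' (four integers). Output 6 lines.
100 329 329 100
100 465 465 100
100 465 564 100
100 465 705 100
117 465 705 117
167 465 705 167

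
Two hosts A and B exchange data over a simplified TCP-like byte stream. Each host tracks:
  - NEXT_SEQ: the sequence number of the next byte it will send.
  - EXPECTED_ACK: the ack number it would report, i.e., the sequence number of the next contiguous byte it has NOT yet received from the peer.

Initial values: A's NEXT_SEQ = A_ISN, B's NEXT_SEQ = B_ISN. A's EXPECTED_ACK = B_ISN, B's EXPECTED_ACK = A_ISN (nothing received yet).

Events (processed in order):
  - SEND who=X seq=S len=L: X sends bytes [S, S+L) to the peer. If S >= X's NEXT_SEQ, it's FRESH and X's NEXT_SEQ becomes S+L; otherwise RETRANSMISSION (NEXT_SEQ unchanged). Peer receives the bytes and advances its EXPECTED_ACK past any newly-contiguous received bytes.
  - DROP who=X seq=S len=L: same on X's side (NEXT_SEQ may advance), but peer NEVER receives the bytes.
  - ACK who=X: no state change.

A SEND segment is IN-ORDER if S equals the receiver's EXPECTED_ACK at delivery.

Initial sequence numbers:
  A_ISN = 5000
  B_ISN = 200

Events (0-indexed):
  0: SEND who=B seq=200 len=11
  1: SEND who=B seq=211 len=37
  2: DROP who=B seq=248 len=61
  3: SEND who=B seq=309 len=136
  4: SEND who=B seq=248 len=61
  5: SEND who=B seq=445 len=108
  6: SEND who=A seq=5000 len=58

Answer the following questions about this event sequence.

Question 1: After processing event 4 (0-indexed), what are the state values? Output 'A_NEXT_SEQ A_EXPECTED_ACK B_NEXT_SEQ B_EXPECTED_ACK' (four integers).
After event 0: A_seq=5000 A_ack=211 B_seq=211 B_ack=5000
After event 1: A_seq=5000 A_ack=248 B_seq=248 B_ack=5000
After event 2: A_seq=5000 A_ack=248 B_seq=309 B_ack=5000
After event 3: A_seq=5000 A_ack=248 B_seq=445 B_ack=5000
After event 4: A_seq=5000 A_ack=445 B_seq=445 B_ack=5000

5000 445 445 5000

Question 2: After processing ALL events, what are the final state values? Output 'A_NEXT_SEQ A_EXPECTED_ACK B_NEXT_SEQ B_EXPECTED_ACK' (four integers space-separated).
Answer: 5058 553 553 5058

Derivation:
After event 0: A_seq=5000 A_ack=211 B_seq=211 B_ack=5000
After event 1: A_seq=5000 A_ack=248 B_seq=248 B_ack=5000
After event 2: A_seq=5000 A_ack=248 B_seq=309 B_ack=5000
After event 3: A_seq=5000 A_ack=248 B_seq=445 B_ack=5000
After event 4: A_seq=5000 A_ack=445 B_seq=445 B_ack=5000
After event 5: A_seq=5000 A_ack=553 B_seq=553 B_ack=5000
After event 6: A_seq=5058 A_ack=553 B_seq=553 B_ack=5058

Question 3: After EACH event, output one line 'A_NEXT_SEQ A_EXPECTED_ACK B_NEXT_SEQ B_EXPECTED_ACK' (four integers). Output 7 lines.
5000 211 211 5000
5000 248 248 5000
5000 248 309 5000
5000 248 445 5000
5000 445 445 5000
5000 553 553 5000
5058 553 553 5058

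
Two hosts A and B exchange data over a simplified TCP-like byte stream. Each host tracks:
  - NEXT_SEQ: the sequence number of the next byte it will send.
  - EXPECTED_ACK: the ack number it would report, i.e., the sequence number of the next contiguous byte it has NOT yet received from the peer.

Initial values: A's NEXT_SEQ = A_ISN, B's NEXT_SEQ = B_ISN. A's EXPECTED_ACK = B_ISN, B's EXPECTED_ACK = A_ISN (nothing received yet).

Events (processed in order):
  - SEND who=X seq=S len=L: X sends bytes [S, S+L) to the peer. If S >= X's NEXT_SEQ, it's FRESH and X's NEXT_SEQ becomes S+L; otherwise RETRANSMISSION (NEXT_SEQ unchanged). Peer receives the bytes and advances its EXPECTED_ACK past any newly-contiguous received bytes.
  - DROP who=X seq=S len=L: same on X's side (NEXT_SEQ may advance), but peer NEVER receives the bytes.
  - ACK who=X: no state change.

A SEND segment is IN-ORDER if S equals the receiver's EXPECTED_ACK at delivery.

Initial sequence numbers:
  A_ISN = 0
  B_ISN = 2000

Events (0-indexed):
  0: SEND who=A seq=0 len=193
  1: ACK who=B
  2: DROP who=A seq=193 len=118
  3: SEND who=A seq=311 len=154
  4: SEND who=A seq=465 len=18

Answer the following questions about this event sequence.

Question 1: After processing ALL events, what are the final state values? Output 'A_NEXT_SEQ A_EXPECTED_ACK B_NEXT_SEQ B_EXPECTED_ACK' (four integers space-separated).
Answer: 483 2000 2000 193

Derivation:
After event 0: A_seq=193 A_ack=2000 B_seq=2000 B_ack=193
After event 1: A_seq=193 A_ack=2000 B_seq=2000 B_ack=193
After event 2: A_seq=311 A_ack=2000 B_seq=2000 B_ack=193
After event 3: A_seq=465 A_ack=2000 B_seq=2000 B_ack=193
After event 4: A_seq=483 A_ack=2000 B_seq=2000 B_ack=193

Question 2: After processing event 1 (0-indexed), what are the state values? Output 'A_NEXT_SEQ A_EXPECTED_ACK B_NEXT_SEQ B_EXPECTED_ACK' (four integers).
After event 0: A_seq=193 A_ack=2000 B_seq=2000 B_ack=193
After event 1: A_seq=193 A_ack=2000 B_seq=2000 B_ack=193

193 2000 2000 193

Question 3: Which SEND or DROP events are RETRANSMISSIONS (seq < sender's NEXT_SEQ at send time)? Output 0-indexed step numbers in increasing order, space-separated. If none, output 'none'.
Step 0: SEND seq=0 -> fresh
Step 2: DROP seq=193 -> fresh
Step 3: SEND seq=311 -> fresh
Step 4: SEND seq=465 -> fresh

Answer: none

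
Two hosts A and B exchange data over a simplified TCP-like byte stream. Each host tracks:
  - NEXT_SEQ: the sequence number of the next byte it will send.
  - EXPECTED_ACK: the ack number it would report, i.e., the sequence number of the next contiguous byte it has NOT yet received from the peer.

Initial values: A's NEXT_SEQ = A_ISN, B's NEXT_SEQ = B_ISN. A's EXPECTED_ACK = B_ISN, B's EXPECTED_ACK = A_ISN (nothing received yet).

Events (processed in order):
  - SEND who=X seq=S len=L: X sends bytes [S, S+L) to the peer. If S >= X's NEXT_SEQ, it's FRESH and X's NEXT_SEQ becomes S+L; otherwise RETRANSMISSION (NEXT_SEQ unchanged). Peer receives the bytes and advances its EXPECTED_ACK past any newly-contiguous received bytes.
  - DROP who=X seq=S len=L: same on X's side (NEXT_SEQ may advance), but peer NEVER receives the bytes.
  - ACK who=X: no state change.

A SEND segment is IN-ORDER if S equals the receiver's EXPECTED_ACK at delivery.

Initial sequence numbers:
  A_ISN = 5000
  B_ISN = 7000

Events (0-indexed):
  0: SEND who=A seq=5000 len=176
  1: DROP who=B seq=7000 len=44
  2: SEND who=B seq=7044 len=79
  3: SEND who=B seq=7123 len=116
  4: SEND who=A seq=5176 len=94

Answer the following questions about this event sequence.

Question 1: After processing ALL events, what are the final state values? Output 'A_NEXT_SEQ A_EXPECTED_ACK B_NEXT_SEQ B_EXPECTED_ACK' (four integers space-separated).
After event 0: A_seq=5176 A_ack=7000 B_seq=7000 B_ack=5176
After event 1: A_seq=5176 A_ack=7000 B_seq=7044 B_ack=5176
After event 2: A_seq=5176 A_ack=7000 B_seq=7123 B_ack=5176
After event 3: A_seq=5176 A_ack=7000 B_seq=7239 B_ack=5176
After event 4: A_seq=5270 A_ack=7000 B_seq=7239 B_ack=5270

Answer: 5270 7000 7239 5270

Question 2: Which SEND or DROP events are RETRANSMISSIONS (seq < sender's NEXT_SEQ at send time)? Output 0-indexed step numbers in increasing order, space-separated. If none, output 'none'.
Step 0: SEND seq=5000 -> fresh
Step 1: DROP seq=7000 -> fresh
Step 2: SEND seq=7044 -> fresh
Step 3: SEND seq=7123 -> fresh
Step 4: SEND seq=5176 -> fresh

Answer: none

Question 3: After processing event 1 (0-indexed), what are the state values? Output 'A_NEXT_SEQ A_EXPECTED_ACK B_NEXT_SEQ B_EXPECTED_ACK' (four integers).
After event 0: A_seq=5176 A_ack=7000 B_seq=7000 B_ack=5176
After event 1: A_seq=5176 A_ack=7000 B_seq=7044 B_ack=5176

5176 7000 7044 5176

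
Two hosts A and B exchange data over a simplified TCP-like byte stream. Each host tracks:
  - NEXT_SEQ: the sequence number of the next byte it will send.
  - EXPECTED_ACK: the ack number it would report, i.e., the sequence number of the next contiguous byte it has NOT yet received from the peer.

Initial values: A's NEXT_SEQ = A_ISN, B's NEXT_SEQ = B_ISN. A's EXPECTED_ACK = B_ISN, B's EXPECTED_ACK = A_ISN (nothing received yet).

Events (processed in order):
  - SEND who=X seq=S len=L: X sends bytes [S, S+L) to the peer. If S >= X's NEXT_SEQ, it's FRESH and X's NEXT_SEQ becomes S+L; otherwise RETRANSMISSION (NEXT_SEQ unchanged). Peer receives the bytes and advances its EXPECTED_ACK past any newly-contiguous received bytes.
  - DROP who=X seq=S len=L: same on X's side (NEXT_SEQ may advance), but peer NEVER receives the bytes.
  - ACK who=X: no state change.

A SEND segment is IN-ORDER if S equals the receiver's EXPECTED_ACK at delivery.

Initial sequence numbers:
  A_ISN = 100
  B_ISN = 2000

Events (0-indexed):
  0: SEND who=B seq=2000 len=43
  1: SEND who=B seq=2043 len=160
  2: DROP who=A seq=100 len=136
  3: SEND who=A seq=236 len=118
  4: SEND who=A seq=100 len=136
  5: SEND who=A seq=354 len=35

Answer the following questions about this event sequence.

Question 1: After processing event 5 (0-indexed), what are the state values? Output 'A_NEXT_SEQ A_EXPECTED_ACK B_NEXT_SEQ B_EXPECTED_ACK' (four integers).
After event 0: A_seq=100 A_ack=2043 B_seq=2043 B_ack=100
After event 1: A_seq=100 A_ack=2203 B_seq=2203 B_ack=100
After event 2: A_seq=236 A_ack=2203 B_seq=2203 B_ack=100
After event 3: A_seq=354 A_ack=2203 B_seq=2203 B_ack=100
After event 4: A_seq=354 A_ack=2203 B_seq=2203 B_ack=354
After event 5: A_seq=389 A_ack=2203 B_seq=2203 B_ack=389

389 2203 2203 389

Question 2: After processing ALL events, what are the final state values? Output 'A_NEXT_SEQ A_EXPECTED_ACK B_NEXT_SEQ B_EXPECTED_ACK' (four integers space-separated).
Answer: 389 2203 2203 389

Derivation:
After event 0: A_seq=100 A_ack=2043 B_seq=2043 B_ack=100
After event 1: A_seq=100 A_ack=2203 B_seq=2203 B_ack=100
After event 2: A_seq=236 A_ack=2203 B_seq=2203 B_ack=100
After event 3: A_seq=354 A_ack=2203 B_seq=2203 B_ack=100
After event 4: A_seq=354 A_ack=2203 B_seq=2203 B_ack=354
After event 5: A_seq=389 A_ack=2203 B_seq=2203 B_ack=389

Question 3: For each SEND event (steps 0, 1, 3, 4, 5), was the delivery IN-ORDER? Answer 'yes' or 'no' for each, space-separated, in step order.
Answer: yes yes no yes yes

Derivation:
Step 0: SEND seq=2000 -> in-order
Step 1: SEND seq=2043 -> in-order
Step 3: SEND seq=236 -> out-of-order
Step 4: SEND seq=100 -> in-order
Step 5: SEND seq=354 -> in-order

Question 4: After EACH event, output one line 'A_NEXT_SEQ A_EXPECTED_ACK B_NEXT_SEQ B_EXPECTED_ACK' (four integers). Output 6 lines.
100 2043 2043 100
100 2203 2203 100
236 2203 2203 100
354 2203 2203 100
354 2203 2203 354
389 2203 2203 389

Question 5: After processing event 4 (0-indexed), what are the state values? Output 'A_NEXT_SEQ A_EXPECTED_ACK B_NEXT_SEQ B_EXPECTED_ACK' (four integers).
After event 0: A_seq=100 A_ack=2043 B_seq=2043 B_ack=100
After event 1: A_seq=100 A_ack=2203 B_seq=2203 B_ack=100
After event 2: A_seq=236 A_ack=2203 B_seq=2203 B_ack=100
After event 3: A_seq=354 A_ack=2203 B_seq=2203 B_ack=100
After event 4: A_seq=354 A_ack=2203 B_seq=2203 B_ack=354

354 2203 2203 354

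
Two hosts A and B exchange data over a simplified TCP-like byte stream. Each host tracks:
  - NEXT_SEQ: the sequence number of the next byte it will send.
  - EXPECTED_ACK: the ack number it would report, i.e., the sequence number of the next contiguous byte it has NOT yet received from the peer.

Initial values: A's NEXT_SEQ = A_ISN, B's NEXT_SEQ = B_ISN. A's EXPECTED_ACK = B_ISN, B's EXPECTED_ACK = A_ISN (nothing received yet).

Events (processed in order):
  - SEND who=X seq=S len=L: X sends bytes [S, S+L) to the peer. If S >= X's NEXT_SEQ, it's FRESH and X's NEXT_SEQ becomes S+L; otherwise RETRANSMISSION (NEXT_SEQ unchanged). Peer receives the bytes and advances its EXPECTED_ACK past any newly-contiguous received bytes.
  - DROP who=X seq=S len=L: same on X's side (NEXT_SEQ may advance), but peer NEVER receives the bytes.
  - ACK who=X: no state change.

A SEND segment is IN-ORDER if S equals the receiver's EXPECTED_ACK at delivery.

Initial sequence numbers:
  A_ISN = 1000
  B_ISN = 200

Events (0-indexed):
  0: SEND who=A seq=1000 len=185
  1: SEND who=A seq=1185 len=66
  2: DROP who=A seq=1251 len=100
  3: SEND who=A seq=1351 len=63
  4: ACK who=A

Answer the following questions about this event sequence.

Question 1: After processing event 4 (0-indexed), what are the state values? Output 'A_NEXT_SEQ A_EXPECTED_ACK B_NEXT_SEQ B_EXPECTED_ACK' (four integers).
After event 0: A_seq=1185 A_ack=200 B_seq=200 B_ack=1185
After event 1: A_seq=1251 A_ack=200 B_seq=200 B_ack=1251
After event 2: A_seq=1351 A_ack=200 B_seq=200 B_ack=1251
After event 3: A_seq=1414 A_ack=200 B_seq=200 B_ack=1251
After event 4: A_seq=1414 A_ack=200 B_seq=200 B_ack=1251

1414 200 200 1251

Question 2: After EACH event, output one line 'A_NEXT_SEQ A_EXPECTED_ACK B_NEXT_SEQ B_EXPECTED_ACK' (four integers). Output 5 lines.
1185 200 200 1185
1251 200 200 1251
1351 200 200 1251
1414 200 200 1251
1414 200 200 1251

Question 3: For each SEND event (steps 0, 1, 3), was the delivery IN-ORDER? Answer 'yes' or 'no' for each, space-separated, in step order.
Step 0: SEND seq=1000 -> in-order
Step 1: SEND seq=1185 -> in-order
Step 3: SEND seq=1351 -> out-of-order

Answer: yes yes no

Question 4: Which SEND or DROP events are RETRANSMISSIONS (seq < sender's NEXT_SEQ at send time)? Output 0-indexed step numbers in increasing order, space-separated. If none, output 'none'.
Step 0: SEND seq=1000 -> fresh
Step 1: SEND seq=1185 -> fresh
Step 2: DROP seq=1251 -> fresh
Step 3: SEND seq=1351 -> fresh

Answer: none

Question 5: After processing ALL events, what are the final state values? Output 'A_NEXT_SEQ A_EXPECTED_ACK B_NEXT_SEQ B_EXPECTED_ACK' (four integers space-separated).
Answer: 1414 200 200 1251

Derivation:
After event 0: A_seq=1185 A_ack=200 B_seq=200 B_ack=1185
After event 1: A_seq=1251 A_ack=200 B_seq=200 B_ack=1251
After event 2: A_seq=1351 A_ack=200 B_seq=200 B_ack=1251
After event 3: A_seq=1414 A_ack=200 B_seq=200 B_ack=1251
After event 4: A_seq=1414 A_ack=200 B_seq=200 B_ack=1251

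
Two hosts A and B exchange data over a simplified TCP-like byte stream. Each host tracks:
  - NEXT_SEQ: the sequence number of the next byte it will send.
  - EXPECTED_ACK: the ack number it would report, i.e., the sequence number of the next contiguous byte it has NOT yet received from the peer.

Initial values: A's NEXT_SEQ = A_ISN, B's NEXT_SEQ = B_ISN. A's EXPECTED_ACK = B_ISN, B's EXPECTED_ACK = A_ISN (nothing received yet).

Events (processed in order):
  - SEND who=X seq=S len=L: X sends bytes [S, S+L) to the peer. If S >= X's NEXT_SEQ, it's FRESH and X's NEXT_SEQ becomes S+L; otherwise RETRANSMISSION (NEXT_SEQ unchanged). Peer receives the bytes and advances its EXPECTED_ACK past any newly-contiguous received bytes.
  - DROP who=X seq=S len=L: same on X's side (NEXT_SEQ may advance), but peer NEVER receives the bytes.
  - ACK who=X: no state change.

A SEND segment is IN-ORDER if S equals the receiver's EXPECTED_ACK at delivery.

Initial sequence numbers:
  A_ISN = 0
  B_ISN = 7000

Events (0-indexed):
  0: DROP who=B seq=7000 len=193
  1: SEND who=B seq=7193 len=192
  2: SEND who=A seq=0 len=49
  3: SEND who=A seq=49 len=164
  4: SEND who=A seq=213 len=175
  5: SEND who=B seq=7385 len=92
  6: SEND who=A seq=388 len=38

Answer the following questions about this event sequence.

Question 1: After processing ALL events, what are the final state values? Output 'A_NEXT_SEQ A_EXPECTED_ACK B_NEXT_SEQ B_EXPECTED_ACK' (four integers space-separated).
After event 0: A_seq=0 A_ack=7000 B_seq=7193 B_ack=0
After event 1: A_seq=0 A_ack=7000 B_seq=7385 B_ack=0
After event 2: A_seq=49 A_ack=7000 B_seq=7385 B_ack=49
After event 3: A_seq=213 A_ack=7000 B_seq=7385 B_ack=213
After event 4: A_seq=388 A_ack=7000 B_seq=7385 B_ack=388
After event 5: A_seq=388 A_ack=7000 B_seq=7477 B_ack=388
After event 6: A_seq=426 A_ack=7000 B_seq=7477 B_ack=426

Answer: 426 7000 7477 426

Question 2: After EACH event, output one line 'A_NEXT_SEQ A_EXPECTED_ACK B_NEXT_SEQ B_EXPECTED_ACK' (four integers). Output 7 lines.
0 7000 7193 0
0 7000 7385 0
49 7000 7385 49
213 7000 7385 213
388 7000 7385 388
388 7000 7477 388
426 7000 7477 426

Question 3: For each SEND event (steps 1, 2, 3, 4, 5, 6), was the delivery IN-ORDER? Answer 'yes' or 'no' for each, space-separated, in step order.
Answer: no yes yes yes no yes

Derivation:
Step 1: SEND seq=7193 -> out-of-order
Step 2: SEND seq=0 -> in-order
Step 3: SEND seq=49 -> in-order
Step 4: SEND seq=213 -> in-order
Step 5: SEND seq=7385 -> out-of-order
Step 6: SEND seq=388 -> in-order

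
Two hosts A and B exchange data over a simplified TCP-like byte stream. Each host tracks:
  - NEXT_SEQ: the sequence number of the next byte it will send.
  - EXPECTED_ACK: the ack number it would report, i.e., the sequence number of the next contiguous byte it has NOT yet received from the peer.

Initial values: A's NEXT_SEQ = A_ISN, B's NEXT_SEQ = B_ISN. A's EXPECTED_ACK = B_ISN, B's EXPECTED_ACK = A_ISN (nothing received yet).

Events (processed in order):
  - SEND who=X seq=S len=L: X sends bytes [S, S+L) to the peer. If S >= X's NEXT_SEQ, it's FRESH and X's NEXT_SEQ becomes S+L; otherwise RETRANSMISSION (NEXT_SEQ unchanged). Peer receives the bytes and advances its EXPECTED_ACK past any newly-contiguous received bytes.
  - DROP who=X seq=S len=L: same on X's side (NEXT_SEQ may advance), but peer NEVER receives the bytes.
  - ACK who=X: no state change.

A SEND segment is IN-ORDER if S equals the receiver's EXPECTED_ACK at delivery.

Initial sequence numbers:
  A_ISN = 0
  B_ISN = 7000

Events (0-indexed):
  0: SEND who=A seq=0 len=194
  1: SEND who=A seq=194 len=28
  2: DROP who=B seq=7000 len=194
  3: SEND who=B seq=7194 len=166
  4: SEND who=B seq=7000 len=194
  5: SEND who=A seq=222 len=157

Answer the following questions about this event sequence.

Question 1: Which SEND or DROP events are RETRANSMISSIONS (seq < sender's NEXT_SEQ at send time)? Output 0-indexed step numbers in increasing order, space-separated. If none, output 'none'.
Answer: 4

Derivation:
Step 0: SEND seq=0 -> fresh
Step 1: SEND seq=194 -> fresh
Step 2: DROP seq=7000 -> fresh
Step 3: SEND seq=7194 -> fresh
Step 4: SEND seq=7000 -> retransmit
Step 5: SEND seq=222 -> fresh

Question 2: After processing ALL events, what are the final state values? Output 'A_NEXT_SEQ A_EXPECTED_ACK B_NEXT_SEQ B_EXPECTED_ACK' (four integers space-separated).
Answer: 379 7360 7360 379

Derivation:
After event 0: A_seq=194 A_ack=7000 B_seq=7000 B_ack=194
After event 1: A_seq=222 A_ack=7000 B_seq=7000 B_ack=222
After event 2: A_seq=222 A_ack=7000 B_seq=7194 B_ack=222
After event 3: A_seq=222 A_ack=7000 B_seq=7360 B_ack=222
After event 4: A_seq=222 A_ack=7360 B_seq=7360 B_ack=222
After event 5: A_seq=379 A_ack=7360 B_seq=7360 B_ack=379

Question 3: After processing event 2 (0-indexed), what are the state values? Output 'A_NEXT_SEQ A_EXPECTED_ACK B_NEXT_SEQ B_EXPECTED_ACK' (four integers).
After event 0: A_seq=194 A_ack=7000 B_seq=7000 B_ack=194
After event 1: A_seq=222 A_ack=7000 B_seq=7000 B_ack=222
After event 2: A_seq=222 A_ack=7000 B_seq=7194 B_ack=222

222 7000 7194 222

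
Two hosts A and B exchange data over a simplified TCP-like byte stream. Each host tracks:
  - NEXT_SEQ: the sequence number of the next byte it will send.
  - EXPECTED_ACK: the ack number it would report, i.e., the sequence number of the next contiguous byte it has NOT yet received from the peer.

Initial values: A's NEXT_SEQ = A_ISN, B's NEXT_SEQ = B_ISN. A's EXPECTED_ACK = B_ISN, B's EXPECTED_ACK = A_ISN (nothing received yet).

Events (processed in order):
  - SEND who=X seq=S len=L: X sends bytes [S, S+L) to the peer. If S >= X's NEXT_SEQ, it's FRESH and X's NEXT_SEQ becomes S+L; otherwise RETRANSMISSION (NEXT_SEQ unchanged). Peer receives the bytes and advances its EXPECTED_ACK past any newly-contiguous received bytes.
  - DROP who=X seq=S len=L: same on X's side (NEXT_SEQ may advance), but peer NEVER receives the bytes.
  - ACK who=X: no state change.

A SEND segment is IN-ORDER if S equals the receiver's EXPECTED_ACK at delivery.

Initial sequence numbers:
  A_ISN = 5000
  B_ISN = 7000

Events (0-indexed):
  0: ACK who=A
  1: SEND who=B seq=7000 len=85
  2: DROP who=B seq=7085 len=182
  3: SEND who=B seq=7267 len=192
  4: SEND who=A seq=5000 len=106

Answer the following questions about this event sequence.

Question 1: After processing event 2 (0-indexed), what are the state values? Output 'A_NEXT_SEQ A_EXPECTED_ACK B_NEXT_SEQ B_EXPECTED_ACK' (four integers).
After event 0: A_seq=5000 A_ack=7000 B_seq=7000 B_ack=5000
After event 1: A_seq=5000 A_ack=7085 B_seq=7085 B_ack=5000
After event 2: A_seq=5000 A_ack=7085 B_seq=7267 B_ack=5000

5000 7085 7267 5000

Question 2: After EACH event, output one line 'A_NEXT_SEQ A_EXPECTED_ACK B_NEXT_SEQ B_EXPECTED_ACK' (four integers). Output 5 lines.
5000 7000 7000 5000
5000 7085 7085 5000
5000 7085 7267 5000
5000 7085 7459 5000
5106 7085 7459 5106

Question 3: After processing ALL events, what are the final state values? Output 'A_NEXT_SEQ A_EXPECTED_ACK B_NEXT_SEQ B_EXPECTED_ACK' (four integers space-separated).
After event 0: A_seq=5000 A_ack=7000 B_seq=7000 B_ack=5000
After event 1: A_seq=5000 A_ack=7085 B_seq=7085 B_ack=5000
After event 2: A_seq=5000 A_ack=7085 B_seq=7267 B_ack=5000
After event 3: A_seq=5000 A_ack=7085 B_seq=7459 B_ack=5000
After event 4: A_seq=5106 A_ack=7085 B_seq=7459 B_ack=5106

Answer: 5106 7085 7459 5106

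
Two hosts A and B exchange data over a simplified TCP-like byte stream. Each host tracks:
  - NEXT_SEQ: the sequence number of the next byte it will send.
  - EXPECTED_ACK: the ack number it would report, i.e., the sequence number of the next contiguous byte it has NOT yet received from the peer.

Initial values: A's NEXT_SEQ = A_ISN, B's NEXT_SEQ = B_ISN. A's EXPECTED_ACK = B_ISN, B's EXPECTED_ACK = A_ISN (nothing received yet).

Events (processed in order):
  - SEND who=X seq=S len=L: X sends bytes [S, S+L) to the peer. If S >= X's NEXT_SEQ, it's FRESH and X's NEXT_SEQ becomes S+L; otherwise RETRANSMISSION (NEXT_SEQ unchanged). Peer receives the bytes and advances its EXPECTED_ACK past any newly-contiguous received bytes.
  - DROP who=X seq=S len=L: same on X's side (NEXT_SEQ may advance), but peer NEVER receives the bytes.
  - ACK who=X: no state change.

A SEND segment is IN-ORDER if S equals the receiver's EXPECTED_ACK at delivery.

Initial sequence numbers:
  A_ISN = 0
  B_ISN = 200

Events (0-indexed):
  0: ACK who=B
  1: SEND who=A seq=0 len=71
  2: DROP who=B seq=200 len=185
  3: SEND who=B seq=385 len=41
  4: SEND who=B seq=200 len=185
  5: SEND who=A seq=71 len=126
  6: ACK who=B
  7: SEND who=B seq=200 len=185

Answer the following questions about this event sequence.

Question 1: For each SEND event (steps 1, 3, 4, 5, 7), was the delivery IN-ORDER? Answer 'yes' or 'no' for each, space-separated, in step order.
Step 1: SEND seq=0 -> in-order
Step 3: SEND seq=385 -> out-of-order
Step 4: SEND seq=200 -> in-order
Step 5: SEND seq=71 -> in-order
Step 7: SEND seq=200 -> out-of-order

Answer: yes no yes yes no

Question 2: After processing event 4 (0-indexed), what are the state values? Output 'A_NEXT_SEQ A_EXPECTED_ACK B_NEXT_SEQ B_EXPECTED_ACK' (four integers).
After event 0: A_seq=0 A_ack=200 B_seq=200 B_ack=0
After event 1: A_seq=71 A_ack=200 B_seq=200 B_ack=71
After event 2: A_seq=71 A_ack=200 B_seq=385 B_ack=71
After event 3: A_seq=71 A_ack=200 B_seq=426 B_ack=71
After event 4: A_seq=71 A_ack=426 B_seq=426 B_ack=71

71 426 426 71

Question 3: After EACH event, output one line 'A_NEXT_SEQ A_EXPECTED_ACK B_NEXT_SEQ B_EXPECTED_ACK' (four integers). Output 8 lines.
0 200 200 0
71 200 200 71
71 200 385 71
71 200 426 71
71 426 426 71
197 426 426 197
197 426 426 197
197 426 426 197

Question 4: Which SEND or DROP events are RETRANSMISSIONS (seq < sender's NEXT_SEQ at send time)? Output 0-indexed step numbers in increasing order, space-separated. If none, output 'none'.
Answer: 4 7

Derivation:
Step 1: SEND seq=0 -> fresh
Step 2: DROP seq=200 -> fresh
Step 3: SEND seq=385 -> fresh
Step 4: SEND seq=200 -> retransmit
Step 5: SEND seq=71 -> fresh
Step 7: SEND seq=200 -> retransmit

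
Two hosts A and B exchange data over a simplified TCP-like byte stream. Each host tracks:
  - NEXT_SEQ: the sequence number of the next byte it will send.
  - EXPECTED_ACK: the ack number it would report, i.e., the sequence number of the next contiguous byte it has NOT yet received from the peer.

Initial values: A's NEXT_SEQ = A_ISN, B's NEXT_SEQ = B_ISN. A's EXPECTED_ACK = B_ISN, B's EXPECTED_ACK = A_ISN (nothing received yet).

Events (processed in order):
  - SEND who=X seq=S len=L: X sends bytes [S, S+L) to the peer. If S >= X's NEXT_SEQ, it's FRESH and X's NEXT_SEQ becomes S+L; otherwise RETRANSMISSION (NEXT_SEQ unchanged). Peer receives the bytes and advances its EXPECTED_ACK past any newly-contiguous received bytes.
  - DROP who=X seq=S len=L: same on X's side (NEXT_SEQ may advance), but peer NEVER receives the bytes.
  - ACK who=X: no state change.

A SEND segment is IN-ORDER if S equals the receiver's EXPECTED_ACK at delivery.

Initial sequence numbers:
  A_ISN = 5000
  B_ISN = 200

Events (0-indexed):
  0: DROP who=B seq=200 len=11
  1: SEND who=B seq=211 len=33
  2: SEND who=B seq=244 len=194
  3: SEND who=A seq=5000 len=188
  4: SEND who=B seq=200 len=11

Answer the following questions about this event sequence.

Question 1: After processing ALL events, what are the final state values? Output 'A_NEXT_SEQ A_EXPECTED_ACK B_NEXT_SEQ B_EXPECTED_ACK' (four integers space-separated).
After event 0: A_seq=5000 A_ack=200 B_seq=211 B_ack=5000
After event 1: A_seq=5000 A_ack=200 B_seq=244 B_ack=5000
After event 2: A_seq=5000 A_ack=200 B_seq=438 B_ack=5000
After event 3: A_seq=5188 A_ack=200 B_seq=438 B_ack=5188
After event 4: A_seq=5188 A_ack=438 B_seq=438 B_ack=5188

Answer: 5188 438 438 5188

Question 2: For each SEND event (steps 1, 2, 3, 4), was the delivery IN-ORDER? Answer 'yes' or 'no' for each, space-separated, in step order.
Step 1: SEND seq=211 -> out-of-order
Step 2: SEND seq=244 -> out-of-order
Step 3: SEND seq=5000 -> in-order
Step 4: SEND seq=200 -> in-order

Answer: no no yes yes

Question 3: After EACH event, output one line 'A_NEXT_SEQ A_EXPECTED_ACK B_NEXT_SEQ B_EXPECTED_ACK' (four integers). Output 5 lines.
5000 200 211 5000
5000 200 244 5000
5000 200 438 5000
5188 200 438 5188
5188 438 438 5188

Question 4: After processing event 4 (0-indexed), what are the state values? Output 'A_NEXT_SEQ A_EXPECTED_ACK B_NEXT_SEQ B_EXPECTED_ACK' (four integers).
After event 0: A_seq=5000 A_ack=200 B_seq=211 B_ack=5000
After event 1: A_seq=5000 A_ack=200 B_seq=244 B_ack=5000
After event 2: A_seq=5000 A_ack=200 B_seq=438 B_ack=5000
After event 3: A_seq=5188 A_ack=200 B_seq=438 B_ack=5188
After event 4: A_seq=5188 A_ack=438 B_seq=438 B_ack=5188

5188 438 438 5188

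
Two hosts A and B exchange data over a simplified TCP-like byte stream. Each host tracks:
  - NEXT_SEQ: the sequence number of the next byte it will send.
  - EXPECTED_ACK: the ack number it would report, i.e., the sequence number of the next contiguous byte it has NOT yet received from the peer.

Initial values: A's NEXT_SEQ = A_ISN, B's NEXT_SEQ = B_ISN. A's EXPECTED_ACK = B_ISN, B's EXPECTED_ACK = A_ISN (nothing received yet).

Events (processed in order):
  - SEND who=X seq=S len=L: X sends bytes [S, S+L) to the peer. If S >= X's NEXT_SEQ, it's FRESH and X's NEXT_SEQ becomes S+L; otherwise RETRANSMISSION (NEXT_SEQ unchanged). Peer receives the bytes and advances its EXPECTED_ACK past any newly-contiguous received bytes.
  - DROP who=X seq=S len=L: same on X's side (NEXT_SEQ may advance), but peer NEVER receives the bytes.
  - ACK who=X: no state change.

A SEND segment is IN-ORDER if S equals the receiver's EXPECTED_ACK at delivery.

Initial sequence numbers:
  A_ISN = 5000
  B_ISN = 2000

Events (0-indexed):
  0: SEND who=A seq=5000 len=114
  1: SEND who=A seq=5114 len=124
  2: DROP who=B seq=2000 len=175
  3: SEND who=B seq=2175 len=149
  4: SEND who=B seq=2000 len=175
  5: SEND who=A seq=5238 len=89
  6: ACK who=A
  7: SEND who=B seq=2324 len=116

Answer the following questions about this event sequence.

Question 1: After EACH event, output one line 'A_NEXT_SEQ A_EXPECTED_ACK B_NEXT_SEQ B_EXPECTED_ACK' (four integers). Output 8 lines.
5114 2000 2000 5114
5238 2000 2000 5238
5238 2000 2175 5238
5238 2000 2324 5238
5238 2324 2324 5238
5327 2324 2324 5327
5327 2324 2324 5327
5327 2440 2440 5327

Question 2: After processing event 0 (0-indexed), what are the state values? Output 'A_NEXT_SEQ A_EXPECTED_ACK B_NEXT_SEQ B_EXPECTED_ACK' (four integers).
After event 0: A_seq=5114 A_ack=2000 B_seq=2000 B_ack=5114

5114 2000 2000 5114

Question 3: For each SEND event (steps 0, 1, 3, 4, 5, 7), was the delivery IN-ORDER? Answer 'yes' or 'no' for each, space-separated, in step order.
Step 0: SEND seq=5000 -> in-order
Step 1: SEND seq=5114 -> in-order
Step 3: SEND seq=2175 -> out-of-order
Step 4: SEND seq=2000 -> in-order
Step 5: SEND seq=5238 -> in-order
Step 7: SEND seq=2324 -> in-order

Answer: yes yes no yes yes yes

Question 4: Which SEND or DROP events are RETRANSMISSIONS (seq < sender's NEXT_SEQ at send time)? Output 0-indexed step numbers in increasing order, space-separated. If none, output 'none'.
Step 0: SEND seq=5000 -> fresh
Step 1: SEND seq=5114 -> fresh
Step 2: DROP seq=2000 -> fresh
Step 3: SEND seq=2175 -> fresh
Step 4: SEND seq=2000 -> retransmit
Step 5: SEND seq=5238 -> fresh
Step 7: SEND seq=2324 -> fresh

Answer: 4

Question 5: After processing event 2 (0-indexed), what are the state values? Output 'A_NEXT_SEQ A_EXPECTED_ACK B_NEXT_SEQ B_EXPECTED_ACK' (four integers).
After event 0: A_seq=5114 A_ack=2000 B_seq=2000 B_ack=5114
After event 1: A_seq=5238 A_ack=2000 B_seq=2000 B_ack=5238
After event 2: A_seq=5238 A_ack=2000 B_seq=2175 B_ack=5238

5238 2000 2175 5238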